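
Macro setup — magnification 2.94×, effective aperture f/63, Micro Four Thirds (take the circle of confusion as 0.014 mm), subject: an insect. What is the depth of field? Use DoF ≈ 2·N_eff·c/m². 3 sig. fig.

At magnification m, DoF ≈ 2·N_eff·c/m² = 2 × 63 × 0.014 / 2.94² = 1.764 / 8.644 ≈ 0.204 mm.

0.204 mm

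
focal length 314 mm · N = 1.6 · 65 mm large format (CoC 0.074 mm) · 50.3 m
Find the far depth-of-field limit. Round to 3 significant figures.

Hyperfocal distance H = f²/(N·c) + f = 314²/(1.6 × 0.074) + 314 = 98596/0.1184 + 314 ≈ 833050.5 mm ≈ 833.1 m.
Far limit Df = s·(H − f)/(H − s) = 50300 × (833050.5 − 314) / (833050.5 − 50300) = 50300 × 832736.5 / 782750.5 ≈ 53512 mm ≈ 53.5 m.

53.5 m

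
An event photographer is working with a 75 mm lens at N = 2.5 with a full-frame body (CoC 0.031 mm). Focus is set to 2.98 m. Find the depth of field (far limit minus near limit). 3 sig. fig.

Hyperfocal distance H = f²/(N·c) + f = 75²/(2.5 × 0.031) + 75 = 5625/0.0775 + 75 ≈ 72655.6 mm ≈ 72.66 m.
Near limit Dn = s·(H − f)/(H + s − 2f) = 2980 × (72655.6 − 75) / (72655.6 + 2980 − 2 × 75) = 2980 × 72580.6 / 75485.6 ≈ 2865.32 mm.
Far limit Df = s·(H − f)/(H − s) = 2980 × (72655.6 − 75) / (72655.6 − 2980) = 2980 × 72580.6 / 69675.6 ≈ 3104.25 mm.
Depth of field = Df − Dn = 3104.25 − 2865.32 ≈ 238.93 mm.

239 mm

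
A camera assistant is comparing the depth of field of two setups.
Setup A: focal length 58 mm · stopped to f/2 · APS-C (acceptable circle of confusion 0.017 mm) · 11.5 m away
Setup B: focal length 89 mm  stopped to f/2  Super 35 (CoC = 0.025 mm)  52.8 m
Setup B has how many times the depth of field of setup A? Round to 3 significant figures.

Setup A: H = 58²/(2×0.017) + 58 ≈ 98999.2 mm; DoF = Df − Dn = 13003.8 − 10307.9 ≈ 2695.9 mm.
Setup B: H = 89²/(2×0.025) + 89 ≈ 158509.0 mm; DoF = Df − Dn = 79128 − 39618 ≈ 39510 mm.
Ratio = 39510 / 2695.9 ≈ 14.7.

14.7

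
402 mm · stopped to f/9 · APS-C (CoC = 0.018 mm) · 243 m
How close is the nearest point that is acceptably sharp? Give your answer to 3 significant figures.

Hyperfocal distance H = f²/(N·c) + f = 402²/(9 × 0.018) + 402 = 161604/0.162 + 402 ≈ 997957.6 mm ≈ 998.0 m.
Near limit Dn = s·(H − f)/(H + s − 2f) = 243000 × (997957.6 − 402) / (997957.6 + 243000 − 2 × 402) = 243000 × 997555.6 / 1240153.6 ≈ 195465 mm ≈ 195 m.

195 m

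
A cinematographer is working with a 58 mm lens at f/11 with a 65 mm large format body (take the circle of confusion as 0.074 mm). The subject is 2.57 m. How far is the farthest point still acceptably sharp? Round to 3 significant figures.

Hyperfocal distance H = f²/(N·c) + f = 58²/(11 × 0.074) + 58 = 3364/0.814 + 58 ≈ 4190.7 mm ≈ 4.191 m.
Far limit Df = s·(H − f)/(H − s) = 2570 × (4190.7 − 58) / (4190.7 − 2570) = 2570 × 4132.7 / 1620.7 ≈ 6553.4 mm ≈ 6.55 m.

6.55 m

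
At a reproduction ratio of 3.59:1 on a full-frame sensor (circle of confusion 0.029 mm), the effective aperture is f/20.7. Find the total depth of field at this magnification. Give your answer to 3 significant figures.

0.0932 mm

At magnification m, DoF ≈ 2·N_eff·c/m² = 2 × 20.7 × 0.029 / 3.59² = 1.201 / 12.89 ≈ 0.0932 mm.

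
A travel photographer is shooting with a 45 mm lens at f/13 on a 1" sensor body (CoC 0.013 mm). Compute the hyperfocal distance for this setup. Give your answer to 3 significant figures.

Hyperfocal distance H = f²/(N·c) + f = 45²/(13 × 0.013) + 45 = 2025/0.169 + 45 ≈ 12027.2 mm ≈ 12.0 m.

12.0 m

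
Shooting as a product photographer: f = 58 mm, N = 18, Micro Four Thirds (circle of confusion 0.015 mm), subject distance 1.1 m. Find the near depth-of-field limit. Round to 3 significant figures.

1.02 m

Hyperfocal distance H = f²/(N·c) + f = 58²/(18 × 0.015) + 58 = 3364/0.27 + 58 ≈ 12517.3 mm ≈ 12.52 m.
Near limit Dn = s·(H − f)/(H + s − 2f) = 1100 × (12517.3 − 58) / (12517.3 + 1100 − 2 × 58) = 1100 × 12459.3 / 13501.3 ≈ 1015.1 mm ≈ 1.02 m.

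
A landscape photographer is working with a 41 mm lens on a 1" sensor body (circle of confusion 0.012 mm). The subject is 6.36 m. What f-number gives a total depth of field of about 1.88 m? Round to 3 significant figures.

Write h = H − f = f²/(N·c). The thin-lens limits are Dn = s·h/(h + (s−f)) and Df = s·h/(h − (s−f)), so DoF = Df − Dn = 2·s·(s−f)·h / (h² − (s−f)²).
That is a quadratic in h: DoF·h² − 2·s·(s−f)·h − DoF·(s−f)² = 0 ⇒ h = (s−f)·(s + √(s² + DoF²)) / DoF = 6319 × (6360 + √(6360² + 1880²)) / 1880 = 6319 × (6360 + 6632.04) / 1880 ≈ 43668 mm.
Then N = f²/(c·h) = 41² / (0.012 × 43668) = 1681 / 524.02 ≈ 3.21.

f/3.21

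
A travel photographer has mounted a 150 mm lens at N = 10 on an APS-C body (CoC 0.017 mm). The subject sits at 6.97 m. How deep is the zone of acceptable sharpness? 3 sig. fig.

Hyperfocal distance H = f²/(N·c) + f = 150²/(10 × 0.017) + 150 = 22500/0.17 + 150 ≈ 132502.9 mm ≈ 132.5 m.
Near limit Dn = s·(H − f)/(H + s − 2f) = 6970 × (132502.9 − 150) / (132502.9 + 6970 − 2 × 150) = 6970 × 132352.9 / 139172.9 ≈ 6628.44 mm.
Far limit Df = s·(H − f)/(H − s) = 6970 × (132502.9 − 150) / (132502.9 − 6970) = 6970 × 132352.9 / 125532.9 ≈ 7348.67 mm.
Depth of field = Df − Dn = 7348.67 − 6628.44 ≈ 720.23 mm ≈ 0.720 m.

0.720 m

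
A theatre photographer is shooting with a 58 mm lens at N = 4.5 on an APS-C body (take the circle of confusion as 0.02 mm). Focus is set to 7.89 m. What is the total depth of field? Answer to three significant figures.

Hyperfocal distance H = f²/(N·c) + f = 58²/(4.5 × 0.02) + 58 = 3364/0.09 + 58 ≈ 37435.8 mm ≈ 37.44 m.
Near limit Dn = s·(H − f)/(H + s − 2f) = 7890 × (37435.8 − 58) / (37435.8 + 7890 − 2 × 58) = 7890 × 37377.8 / 45209.8 ≈ 6523.2 mm.
Far limit Df = s·(H − f)/(H − s) = 7890 × (37435.8 − 58) / (37435.8 − 7890) = 7890 × 37377.8 / 29545.8 ≈ 9981.5 mm.
Depth of field = Df − Dn = 9981.5 − 6523.2 ≈ 3458.3 mm ≈ 3.46 m.

3.46 m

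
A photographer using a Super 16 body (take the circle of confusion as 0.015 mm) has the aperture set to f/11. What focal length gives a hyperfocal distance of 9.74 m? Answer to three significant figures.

40.0 mm

From H = f²/(N·c) + f, with f ≪ H: f ≈ √(H·N·c) = √(9740 × 11 × 0.015) = √1607.1 ≈ 40.09 mm.
Exact: f² + N·c·f − N·c·H = 0 ⇒ f = (−N·c + √((N·c)² + 4·N·c·H))/2 = (−0.165 + √6428.4)/2 ≈ 40.006 mm ≈ 40.0 mm.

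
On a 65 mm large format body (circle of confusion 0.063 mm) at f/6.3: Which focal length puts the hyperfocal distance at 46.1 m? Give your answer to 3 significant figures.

135 mm

From H = f²/(N·c) + f, with f ≪ H: f ≈ √(H·N·c) = √(46100 × 6.3 × 0.063) = √18297 ≈ 135.3 mm.
The +f correction barely moves this — solving exactly, f² + N·c·f − N·c·H = 0 ⇒ f = (−N·c + √((N·c)² + 4·N·c·H))/2 = (−0.3969 + √73189)/2 ≈ 135.07 mm, so f ≈ 135 mm.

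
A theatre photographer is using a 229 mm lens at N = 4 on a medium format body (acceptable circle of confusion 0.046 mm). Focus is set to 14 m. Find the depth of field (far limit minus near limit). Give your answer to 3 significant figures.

Hyperfocal distance H = f²/(N·c) + f = 229²/(4 × 0.046) + 229 = 52441/0.184 + 229 ≈ 285234.4 mm ≈ 285.2 m.
Near limit Dn = s·(H − f)/(H + s − 2f) = 14000 × (285234.4 − 229) / (285234.4 + 14000 − 2 × 229) = 14000 × 285005.4 / 298776.4 ≈ 13354.7 mm.
Far limit Df = s·(H − f)/(H − s) = 14000 × (285234.4 − 229) / (285234.4 − 14000) = 14000 × 285005.4 / 271234.4 ≈ 14710.8 mm.
Depth of field = Df − Dn = 14710.8 − 13354.7 ≈ 1356.1 mm ≈ 1.36 m.

1.36 m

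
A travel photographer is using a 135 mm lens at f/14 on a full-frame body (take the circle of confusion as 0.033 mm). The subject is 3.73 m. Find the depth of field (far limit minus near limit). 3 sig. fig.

Hyperfocal distance H = f²/(N·c) + f = 135²/(14 × 0.033) + 135 = 18225/0.462 + 135 ≈ 39583.1 mm ≈ 39.58 m.
Near limit Dn = s·(H − f)/(H + s − 2f) = 3730 × (39583.1 − 135) / (39583.1 + 3730 − 2 × 135) = 3730 × 39448.1 / 43043.1 ≈ 3418.47 mm.
Far limit Df = s·(H − f)/(H − s) = 3730 × (39583.1 − 135) / (39583.1 − 3730) = 3730 × 39448.1 / 35853.1 ≈ 4104.01 mm.
Depth of field = Df − Dn = 4104.01 − 3418.47 ≈ 685.54 mm ≈ 0.686 m.

0.686 m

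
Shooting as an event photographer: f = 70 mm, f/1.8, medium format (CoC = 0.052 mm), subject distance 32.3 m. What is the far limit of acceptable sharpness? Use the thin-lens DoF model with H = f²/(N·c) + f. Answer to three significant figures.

84.0 m

Hyperfocal distance H = f²/(N·c) + f = 70²/(1.8 × 0.052) + 70 = 4900/0.0936 + 70 ≈ 52420.4 mm ≈ 52.42 m.
Far limit Df = s·(H − f)/(H − s) = 32300 × (52420.4 − 70) / (52420.4 − 32300) = 32300 × 52350.4 / 20120.4 ≈ 84040 mm ≈ 84.0 m.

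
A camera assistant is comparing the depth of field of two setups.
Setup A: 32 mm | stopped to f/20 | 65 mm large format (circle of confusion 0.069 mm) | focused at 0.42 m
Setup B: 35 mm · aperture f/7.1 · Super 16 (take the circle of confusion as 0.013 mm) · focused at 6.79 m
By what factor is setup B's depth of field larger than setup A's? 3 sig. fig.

Setup A: H = 32²/(20×0.069) + 32 ≈ 774.0 mm; DoF = Df − Dn = 880.30 − 275.79 ≈ 604.51 mm.
Setup B: H = 35²/(7.1×0.013) + 35 ≈ 13306.9 mm; DoF = Df − Dn = 13828.0 − 4499.8 ≈ 9328.2 mm.
Ratio = 9328.2 / 604.51 ≈ 15.4.

15.4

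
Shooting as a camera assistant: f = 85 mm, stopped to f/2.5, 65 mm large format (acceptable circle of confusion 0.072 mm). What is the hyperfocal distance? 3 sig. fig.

Hyperfocal distance H = f²/(N·c) + f = 85²/(2.5 × 0.072) + 85 = 7225/0.18 + 85 ≈ 40223.9 mm ≈ 40.2 m.

40.2 m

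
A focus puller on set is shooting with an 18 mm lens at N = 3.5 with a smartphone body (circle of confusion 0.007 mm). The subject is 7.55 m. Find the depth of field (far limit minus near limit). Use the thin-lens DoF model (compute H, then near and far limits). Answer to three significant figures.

Hyperfocal distance H = f²/(N·c) + f = 18²/(3.5 × 0.007) + 18 = 324/0.0245 + 18 ≈ 13242.5 mm ≈ 13.24 m.
Near limit Dn = s·(H − f)/(H + s − 2f) = 7550 × (13242.5 − 18) / (13242.5 + 7550 − 2 × 18) = 7550 × 13224.5 / 20756.5 ≈ 4810 mm.
Far limit Df = s·(H − f)/(H − s) = 7550 × (13242.5 − 18) / (13242.5 − 7550) = 7550 × 13224.5 / 5692.5 ≈ 17540 mm.
Depth of field = Df − Dn = 17540 − 4810 ≈ 12730 mm ≈ 12.7 m.

12.7 m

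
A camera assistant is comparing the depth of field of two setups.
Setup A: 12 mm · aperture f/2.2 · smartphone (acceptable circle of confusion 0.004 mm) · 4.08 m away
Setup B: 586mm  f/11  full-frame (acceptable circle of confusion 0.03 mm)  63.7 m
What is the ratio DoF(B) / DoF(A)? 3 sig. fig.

Setup A: H = 12²/(2.2×0.004) + 12 ≈ 16375.6 mm; DoF = Df − Dn = 5429.9 − 3267.7 ≈ 2162.2 mm.
Setup B: H = 586²/(11×0.03) + 586 ≈ 1041179.9 mm; DoF = Df − Dn = 67813.0 − 60057.4 ≈ 7755.6 mm.
Ratio = 7755.6 / 2162.2 ≈ 3.59.

3.59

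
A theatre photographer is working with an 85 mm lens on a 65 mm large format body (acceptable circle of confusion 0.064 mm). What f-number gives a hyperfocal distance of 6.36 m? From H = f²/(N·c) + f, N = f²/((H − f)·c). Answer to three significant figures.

Rearrange H = f²/(N·c) + f for N: N = f² / ((H − f)·c).
N = 85² / ((6360 − 85) × 0.064) = 7225 / 401.6 ≈ 18.

f/18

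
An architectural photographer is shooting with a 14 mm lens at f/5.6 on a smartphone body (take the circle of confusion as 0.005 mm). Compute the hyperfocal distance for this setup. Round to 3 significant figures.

7.01 m

Hyperfocal distance H = f²/(N·c) + f = 14²/(5.6 × 0.005) + 14 = 196/0.028 + 14 ≈ 7014.0 mm ≈ 7.01 m.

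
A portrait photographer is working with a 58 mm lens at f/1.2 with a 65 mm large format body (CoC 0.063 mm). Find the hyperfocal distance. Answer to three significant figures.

Hyperfocal distance H = f²/(N·c) + f = 58²/(1.2 × 0.063) + 58 = 3364/0.0756 + 58 ≈ 44555.4 mm ≈ 44.6 m.

44.6 m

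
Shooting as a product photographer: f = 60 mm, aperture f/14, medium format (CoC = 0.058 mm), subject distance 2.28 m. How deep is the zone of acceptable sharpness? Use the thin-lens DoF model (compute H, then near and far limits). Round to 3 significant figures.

3.05 m

Hyperfocal distance H = f²/(N·c) + f = 60²/(14 × 0.058) + 60 = 3600/0.812 + 60 ≈ 4493.5 mm ≈ 4.493 m.
Near limit Dn = s·(H − f)/(H + s − 2f) = 2280 × (4493.5 − 60) / (4493.5 + 2280 − 2 × 60) = 2280 × 4433.5 / 6653.5 ≈ 1519.3 mm.
Far limit Df = s·(H − f)/(H − s) = 2280 × (4493.5 − 60) / (4493.5 − 2280) = 2280 × 4433.5 / 2213.5 ≈ 4566.7 mm.
Depth of field = Df − Dn = 4566.7 − 1519.3 ≈ 3047.4 mm ≈ 3.05 m.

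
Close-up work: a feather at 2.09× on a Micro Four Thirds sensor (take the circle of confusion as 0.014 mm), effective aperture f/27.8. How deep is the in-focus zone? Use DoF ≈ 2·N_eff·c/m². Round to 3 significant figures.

At magnification m, DoF ≈ 2·N_eff·c/m² = 2 × 27.8 × 0.014 / 2.09² = 0.7784 / 4.368 ≈ 0.178 mm.

0.178 mm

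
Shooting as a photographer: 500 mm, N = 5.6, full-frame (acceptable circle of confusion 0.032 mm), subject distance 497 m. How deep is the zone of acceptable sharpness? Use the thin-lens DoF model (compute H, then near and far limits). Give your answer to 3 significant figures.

Hyperfocal distance H = f²/(N·c) + f = 500²/(5.6 × 0.032) + 500 = 250000/0.1792 + 500 ≈ 1395589.3 mm ≈ 1396 m.
Near limit Dn = s·(H − f)/(H + s − 2f) = 497000 × (1395589.3 − 500) / (1395589.3 + 497000 − 2 × 500) = 497000 × 1395089.3 / 1891589.3 ≈ 366549 mm.
Far limit Df = s·(H − f)/(H − s) = 497000 × (1395589.3 − 500) / (1395589.3 − 497000) = 497000 × 1395089.3 / 898589.3 ≈ 771609 mm.
Depth of field = Df − Dn = 771609 − 366549 ≈ 405060 mm ≈ 405 m.

405 m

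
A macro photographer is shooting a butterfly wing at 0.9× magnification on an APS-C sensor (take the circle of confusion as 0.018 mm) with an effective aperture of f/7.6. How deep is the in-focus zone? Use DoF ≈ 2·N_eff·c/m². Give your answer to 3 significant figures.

0.338 mm

At magnification m, DoF ≈ 2·N_eff·c/m² = 2 × 7.6 × 0.018 / 0.9² = 0.2736 / 0.81 ≈ 0.338 mm.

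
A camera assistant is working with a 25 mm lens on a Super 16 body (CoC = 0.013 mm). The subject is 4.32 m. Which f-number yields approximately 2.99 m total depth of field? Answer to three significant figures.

f/3.50

Write h = H − f = f²/(N·c). The thin-lens limits are Dn = s·h/(h + (s−f)) and Df = s·h/(h − (s−f)), so DoF = Df − Dn = 2·s·(s−f)·h / (h² − (s−f)²).
That is a quadratic in h: DoF·h² − 2·s·(s−f)·h − DoF·(s−f)² = 0 ⇒ h = (s−f)·(s + √(s² + DoF²)) / DoF = 4295 × (4320 + √(4320² + 2990²)) / 2990 = 4295 × (4320 + 5253.81) / 2990 ≈ 13752 mm.
Then N = f²/(c·h) = 25² / (0.013 × 13752) = 625 / 178.78 ≈ 3.50.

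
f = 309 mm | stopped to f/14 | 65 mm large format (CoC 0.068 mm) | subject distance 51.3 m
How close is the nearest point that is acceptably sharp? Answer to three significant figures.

Hyperfocal distance H = f²/(N·c) + f = 309²/(14 × 0.068) + 309 = 95481/0.952 + 309 ≈ 100604.2 mm ≈ 100.6 m.
Near limit Dn = s·(H − f)/(H + s − 2f) = 51300 × (100604.2 − 309) / (100604.2 + 51300 − 2 × 309) = 51300 × 100295.2 / 151286.2 ≈ 34009 mm ≈ 34.0 m.

34.0 m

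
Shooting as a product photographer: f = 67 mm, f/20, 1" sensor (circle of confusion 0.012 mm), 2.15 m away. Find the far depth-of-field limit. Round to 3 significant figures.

Hyperfocal distance H = f²/(N·c) + f = 67²/(20 × 0.012) + 67 = 4489/0.24 + 67 ≈ 18771.2 mm ≈ 18.77 m.
Far limit Df = s·(H − f)/(H − s) = 2150 × (18771.2 − 67) / (18771.2 − 2150) = 2150 × 18704.2 / 16621.2 ≈ 2419.4 mm ≈ 2.42 m.

2.42 m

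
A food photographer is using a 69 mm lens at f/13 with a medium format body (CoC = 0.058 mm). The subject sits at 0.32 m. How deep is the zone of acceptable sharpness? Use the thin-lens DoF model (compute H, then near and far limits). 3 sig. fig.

25.5 mm

Hyperfocal distance H = f²/(N·c) + f = 69²/(13 × 0.058) + 69 = 4761/0.754 + 69 ≈ 6383.3 mm ≈ 6.383 m.
Near limit Dn = s·(H − f)/(H + s − 2f) = 320 × (6383.3 − 69) / (6383.3 + 320 − 2 × 69) = 320 × 6314.3 / 6565.3 ≈ 307.766 mm.
Far limit Df = s·(H − f)/(H − s) = 320 × (6383.3 − 69) / (6383.3 − 320) = 320 × 6314.3 / 6063.3 ≈ 333.247 mm.
Depth of field = Df − Dn = 333.247 − 307.766 ≈ 25.481 mm.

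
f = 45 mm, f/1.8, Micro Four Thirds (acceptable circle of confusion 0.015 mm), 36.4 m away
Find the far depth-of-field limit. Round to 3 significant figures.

70.6 m

Hyperfocal distance H = f²/(N·c) + f = 45²/(1.8 × 0.015) + 45 = 2025/0.027 + 45 ≈ 75045.0 mm ≈ 75.05 m.
Far limit Df = s·(H − f)/(H − s) = 36400 × (75045.0 − 45) / (75045.0 − 36400) = 36400 × 75000.0 / 38645.0 ≈ 70643 mm ≈ 70.6 m.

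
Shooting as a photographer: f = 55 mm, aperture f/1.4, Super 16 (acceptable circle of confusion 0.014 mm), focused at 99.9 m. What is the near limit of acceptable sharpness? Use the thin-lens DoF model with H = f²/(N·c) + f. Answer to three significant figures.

60.7 m

Hyperfocal distance H = f²/(N·c) + f = 55²/(1.4 × 0.014) + 55 = 3025/0.0196 + 55 ≈ 154391.7 mm ≈ 154.4 m.
Near limit Dn = s·(H − f)/(H + s − 2f) = 99900 × (154391.7 − 55) / (154391.7 + 99900 − 2 × 55) = 99900 × 154336.7 / 254181.7 ≈ 60658 mm ≈ 60.7 m.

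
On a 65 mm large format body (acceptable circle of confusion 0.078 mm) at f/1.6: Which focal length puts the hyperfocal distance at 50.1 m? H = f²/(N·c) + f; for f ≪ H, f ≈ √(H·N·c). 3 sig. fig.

79.0 mm

From H = f²/(N·c) + f, with f ≪ H: f ≈ √(H·N·c) = √(50100 × 1.6 × 0.078) = √6252.5 ≈ 79.07 mm.
Exact: f² + N·c·f − N·c·H = 0 ⇒ f = (−N·c + √((N·c)² + 4·N·c·H))/2 = (−0.1248 + √25010)/2 ≈ 79.010 mm ≈ 79.0 mm.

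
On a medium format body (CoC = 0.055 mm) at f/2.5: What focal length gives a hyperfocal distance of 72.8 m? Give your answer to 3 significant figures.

From H = f²/(N·c) + f, with f ≪ H: f ≈ √(H·N·c) = √(72800 × 2.5 × 0.055) = √10010 ≈ 100.0 mm.
The +f correction barely moves this — solving exactly, f² + N·c·f − N·c·H = 0 ⇒ f = (−N·c + √((N·c)² + 4·N·c·H))/2 = (−0.1375 + √40040)/2 ≈ 99.981 mm, so f ≈ 100 mm.

100 mm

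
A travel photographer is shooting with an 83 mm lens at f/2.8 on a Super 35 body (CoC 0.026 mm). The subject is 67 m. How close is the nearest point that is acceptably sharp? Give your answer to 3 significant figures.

Hyperfocal distance H = f²/(N·c) + f = 83²/(2.8 × 0.026) + 83 = 6889/0.0728 + 83 ≈ 94712.1 mm ≈ 94.71 m.
Near limit Dn = s·(H − f)/(H + s − 2f) = 67000 × (94712.1 − 83) / (94712.1 + 67000 − 2 × 83) = 67000 × 94629.1 / 161546.1 ≈ 39247 mm ≈ 39.2 m.

39.2 m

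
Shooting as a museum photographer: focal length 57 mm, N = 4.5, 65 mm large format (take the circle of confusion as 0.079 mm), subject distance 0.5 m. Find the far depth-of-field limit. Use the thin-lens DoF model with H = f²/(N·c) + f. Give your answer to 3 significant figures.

0.525 m

Hyperfocal distance H = f²/(N·c) + f = 57²/(4.5 × 0.079) + 57 = 3249/0.3555 + 57 ≈ 9196.2 mm ≈ 9.196 m.
Far limit Df = s·(H − f)/(H − s) = 500 × (9196.2 − 57) / (9196.2 − 500) = 500 × 9139.2 / 8696.2 ≈ 525.47 mm ≈ 0.525 m.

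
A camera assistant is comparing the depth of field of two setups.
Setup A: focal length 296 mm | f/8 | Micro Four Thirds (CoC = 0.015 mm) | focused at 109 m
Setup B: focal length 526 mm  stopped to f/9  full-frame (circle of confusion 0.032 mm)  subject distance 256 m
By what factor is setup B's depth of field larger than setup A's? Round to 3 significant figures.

Setup A: H = 296²/(8×0.015) + 296 ≈ 730429.3 mm; DoF = Df − Dn = 128067 − 94875 ≈ 33192 mm.
Setup B: H = 526²/(9×0.032) + 526 ≈ 961206.6 mm; DoF = Df − Dn = 348741 − 202223 ≈ 146518 mm.
Ratio = 146518 / 33192 ≈ 4.41.

4.41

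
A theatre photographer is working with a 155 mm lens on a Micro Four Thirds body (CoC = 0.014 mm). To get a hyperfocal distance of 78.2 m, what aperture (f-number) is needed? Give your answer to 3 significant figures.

Rearrange H = f²/(N·c) + f for N: N = f² / ((H − f)·c).
N = 155² / ((78200 − 155) × 0.014) = 24025 / 1093 ≈ 22.

f/22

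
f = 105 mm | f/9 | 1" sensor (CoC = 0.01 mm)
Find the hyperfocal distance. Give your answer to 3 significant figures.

Hyperfocal distance H = f²/(N·c) + f = 105²/(9 × 0.01) + 105 = 11025/0.09 + 105 ≈ 122605.0 mm ≈ 123 m.

123 m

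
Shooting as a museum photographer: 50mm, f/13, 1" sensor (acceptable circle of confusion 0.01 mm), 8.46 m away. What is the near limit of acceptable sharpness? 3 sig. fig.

Hyperfocal distance H = f²/(N·c) + f = 50²/(13 × 0.01) + 50 = 2500/0.13 + 50 ≈ 19280.8 mm ≈ 19.28 m.
Near limit Dn = s·(H − f)/(H + s − 2f) = 8460 × (19280.8 − 50) / (19280.8 + 8460 − 2 × 50) = 8460 × 19230.8 / 27640.8 ≈ 5886.0 mm ≈ 5.89 m.

5.89 m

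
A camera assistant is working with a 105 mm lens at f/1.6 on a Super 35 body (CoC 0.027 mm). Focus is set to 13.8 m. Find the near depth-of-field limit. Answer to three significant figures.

Hyperfocal distance H = f²/(N·c) + f = 105²/(1.6 × 0.027) + 105 = 11025/0.0432 + 105 ≈ 255313.3 mm ≈ 255.3 m.
Near limit Dn = s·(H − f)/(H + s − 2f) = 13800 × (255313.3 − 105) / (255313.3 + 13800 − 2 × 105) = 13800 × 255208.3 / 268903.3 ≈ 13097 mm ≈ 13.1 m.

13.1 m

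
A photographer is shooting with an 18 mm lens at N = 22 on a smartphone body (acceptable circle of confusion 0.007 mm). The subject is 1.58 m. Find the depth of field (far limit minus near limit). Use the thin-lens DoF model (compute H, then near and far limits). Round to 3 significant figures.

Hyperfocal distance H = f²/(N·c) + f = 18²/(22 × 0.007) + 18 = 324/0.154 + 18 ≈ 2121.9 mm ≈ 2.122 m.
Near limit Dn = s·(H − f)/(H + s − 2f) = 1580 × (2121.9 − 18) / (2121.9 + 1580 − 2 × 18) = 1580 × 2103.9 / 3665.9 ≈ 906.8 mm.
Far limit Df = s·(H − f)/(H − s) = 1580 × (2121.9 − 18) / (2121.9 − 1580) = 1580 × 2103.9 / 541.9 ≈ 6134.3 mm.
Depth of field = Df − Dn = 6134.3 − 906.8 ≈ 5227.5 mm ≈ 5.23 m.

5.23 m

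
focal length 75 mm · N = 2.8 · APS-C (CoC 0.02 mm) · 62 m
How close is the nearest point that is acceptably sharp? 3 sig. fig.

38.4 m

Hyperfocal distance H = f²/(N·c) + f = 75²/(2.8 × 0.02) + 75 = 5625/0.056 + 75 ≈ 100521.4 mm ≈ 100.5 m.
Near limit Dn = s·(H − f)/(H + s − 2f) = 62000 × (100521.4 − 75) / (100521.4 + 62000 − 2 × 75) = 62000 × 100446.4 / 162371.4 ≈ 38355 mm ≈ 38.4 m.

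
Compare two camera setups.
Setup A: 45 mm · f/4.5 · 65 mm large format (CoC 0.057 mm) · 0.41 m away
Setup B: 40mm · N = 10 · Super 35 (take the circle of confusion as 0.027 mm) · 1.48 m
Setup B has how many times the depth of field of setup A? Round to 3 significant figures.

Setup A: H = 45²/(4.5×0.057) + 45 ≈ 7939.7 mm; DoF = Df − Dn = 429.875 − 391.882 ≈ 37.993 mm.
Setup B: H = 40²/(10×0.027) + 40 ≈ 5965.9 mm; DoF = Df − Dn = 1955.09 − 1190.67 ≈ 764.42 mm.
Ratio = 764.42 / 37.993 ≈ 20.1.

20.1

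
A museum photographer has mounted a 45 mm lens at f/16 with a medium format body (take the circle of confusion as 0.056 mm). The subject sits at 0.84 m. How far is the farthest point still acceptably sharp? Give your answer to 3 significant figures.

Hyperfocal distance H = f²/(N·c) + f = 45²/(16 × 0.056) + 45 = 2025/0.896 + 45 ≈ 2305.0 mm ≈ 2.305 m.
Far limit Df = s·(H − f)/(H − s) = 840 × (2305.0 − 45) / (2305.0 − 840) = 840 × 2260.0 / 1465.0 ≈ 1295.8 mm ≈ 1.30 m.

1.30 m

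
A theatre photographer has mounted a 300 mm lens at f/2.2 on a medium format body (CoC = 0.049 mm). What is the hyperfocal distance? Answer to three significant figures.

Hyperfocal distance H = f²/(N·c) + f = 300²/(2.2 × 0.049) + 300 = 90000/0.1078 + 300 ≈ 835179.4 mm ≈ 835 m.

835 m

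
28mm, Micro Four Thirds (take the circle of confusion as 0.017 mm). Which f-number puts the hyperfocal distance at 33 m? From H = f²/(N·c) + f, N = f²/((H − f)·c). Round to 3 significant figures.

Rearrange H = f²/(N·c) + f for N: N = f² / ((H − f)·c).
N = 28² / ((33000 − 28) × 0.017) = 784 / 560.5 ≈ 1.40.

f/1.40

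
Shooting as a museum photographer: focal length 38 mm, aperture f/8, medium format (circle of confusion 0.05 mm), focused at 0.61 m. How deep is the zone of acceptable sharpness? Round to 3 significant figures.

198 mm

Hyperfocal distance H = f²/(N·c) + f = 38²/(8 × 0.05) + 38 = 1444/0.4 + 38 ≈ 3648.0 mm ≈ 3.648 m.
Near limit Dn = s·(H − f)/(H + s − 2f) = 610 × (3648.0 − 38) / (3648.0 + 610 − 2 × 38) = 610 × 3610.0 / 4182.0 ≈ 526.57 mm.
Far limit Df = s·(H − f)/(H − s) = 610 × (3648.0 − 38) / (3648.0 − 610) = 610 × 3610.0 / 3038.0 ≈ 724.85 mm.
Depth of field = Df − Dn = 724.85 − 526.57 ≈ 198.28 mm.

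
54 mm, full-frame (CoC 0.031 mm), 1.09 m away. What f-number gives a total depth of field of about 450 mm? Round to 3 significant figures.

f/18

Write h = H − f = f²/(N·c). The thin-lens limits are Dn = s·h/(h + (s−f)) and Df = s·h/(h − (s−f)), so DoF = Df − Dn = 2·s·(s−f)·h / (h² − (s−f)²).
That is a quadratic in h: DoF·h² − 2·s·(s−f)·h − DoF·(s−f)² = 0 ⇒ h = (s−f)·(s + √(s² + DoF²)) / DoF = 1036 × (1090 + √(1090² + 450²)) / 450 = 1036 × (1090 + 1179.24) / 450 ≈ 5224.3 mm.
Then N = f²/(c·h) = 54² / (0.031 × 5224.3) = 2916 / 161.95 ≈ 18.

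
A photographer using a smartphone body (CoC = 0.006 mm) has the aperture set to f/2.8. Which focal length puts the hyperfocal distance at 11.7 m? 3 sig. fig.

From H = f²/(N·c) + f, with f ≪ H: f ≈ √(H·N·c) = √(11700 × 2.8 × 0.006) = √196.56 ≈ 14.02 mm.
The +f correction barely moves this — solving exactly, f² + N·c·f − N·c·H = 0 ⇒ f = (−N·c + √((N·c)² + 4·N·c·H))/2 = (−0.0168 + √786.24)/2 ≈ 14.012 mm, so f ≈ 14.0 mm.

14.0 mm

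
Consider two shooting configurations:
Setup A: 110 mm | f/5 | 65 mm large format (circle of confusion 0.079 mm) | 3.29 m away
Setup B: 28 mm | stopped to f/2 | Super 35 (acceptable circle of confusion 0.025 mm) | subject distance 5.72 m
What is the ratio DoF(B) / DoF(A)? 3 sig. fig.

6.93

Setup A: H = 110²/(5×0.079) + 110 ≈ 30742.9 mm; DoF = Df − Dn = 3671.10 − 2980.59 ≈ 690.51 mm.
Setup B: H = 28²/(2×0.025) + 28 ≈ 15708.0 mm; DoF = Df − Dn = 8979.7 − 4196.6 ≈ 4783.1 mm.
Ratio = 4783.1 / 690.51 ≈ 6.93.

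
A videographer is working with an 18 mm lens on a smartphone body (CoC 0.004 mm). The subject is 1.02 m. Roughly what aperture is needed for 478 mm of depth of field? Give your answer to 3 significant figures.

Write h = H − f = f²/(N·c). The thin-lens limits are Dn = s·h/(h + (s−f)) and Df = s·h/(h − (s−f)), so DoF = Df − Dn = 2·s·(s−f)·h / (h² − (s−f)²).
That is a quadratic in h: DoF·h² − 2·s·(s−f)·h − DoF·(s−f)² = 0 ⇒ h = (s−f)·(s + √(s² + DoF²)) / DoF = 1002 × (1020 + √(1020² + 478²)) / 478 = 1002 × (1020 + 1126.45) / 478 ≈ 4499.5 mm.
Then N = f²/(c·h) = 18² / (0.004 × 4499.5) = 324 / 17.998 ≈ 18.

f/18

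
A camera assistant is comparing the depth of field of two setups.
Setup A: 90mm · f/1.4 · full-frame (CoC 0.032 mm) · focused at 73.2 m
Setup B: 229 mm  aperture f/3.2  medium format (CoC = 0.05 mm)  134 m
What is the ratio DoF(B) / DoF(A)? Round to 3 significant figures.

Setup A: H = 90²/(1.4×0.032) + 90 ≈ 180893.6 mm; DoF = Df − Dn = 122893 − 52123 ≈ 70770 mm.
Setup B: H = 229²/(3.2×0.05) + 229 ≈ 327985.2 mm; DoF = Df − Dn = 226406 − 95161 ≈ 131245 mm.
Ratio = 131245 / 70770 ≈ 1.85.

1.85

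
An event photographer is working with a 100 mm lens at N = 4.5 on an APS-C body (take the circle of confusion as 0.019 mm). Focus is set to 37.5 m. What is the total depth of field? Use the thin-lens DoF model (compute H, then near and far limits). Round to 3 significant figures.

26.7 m

Hyperfocal distance H = f²/(N·c) + f = 100²/(4.5 × 0.019) + 100 = 10000/0.0855 + 100 ≈ 117059.1 mm ≈ 117.1 m.
Near limit Dn = s·(H − f)/(H + s − 2f) = 37500 × (117059.1 − 100) / (117059.1 + 37500 − 2 × 100) = 37500 × 116959.1 / 154359.1 ≈ 28414 mm.
Far limit Df = s·(H − f)/(H − s) = 37500 × (117059.1 − 100) / (117059.1 − 37500) = 37500 × 116959.1 / 79559.1 ≈ 55128 mm.
Depth of field = Df − Dn = 55128 − 28414 ≈ 26714 mm ≈ 26.7 m.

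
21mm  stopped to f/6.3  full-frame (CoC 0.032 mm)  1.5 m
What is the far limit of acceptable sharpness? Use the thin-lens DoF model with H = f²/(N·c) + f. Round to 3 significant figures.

Hyperfocal distance H = f²/(N·c) + f = 21²/(6.3 × 0.032) + 21 = 441/0.2016 + 21 ≈ 2208.5 mm ≈ 2.208 m.
Far limit Df = s·(H − f)/(H − s) = 1500 × (2208.5 − 21) / (2208.5 − 1500) = 1500 × 2187.5 / 708.5 ≈ 4631.3 mm ≈ 4.63 m.

4.63 m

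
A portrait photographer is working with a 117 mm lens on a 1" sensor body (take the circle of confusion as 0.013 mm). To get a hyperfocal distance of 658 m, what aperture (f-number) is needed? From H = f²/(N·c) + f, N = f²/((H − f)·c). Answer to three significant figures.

f/1.60

Rearrange H = f²/(N·c) + f for N: N = f² / ((H − f)·c).
N = 117² / ((658000 − 117) × 0.013) = 13689 / 8552 ≈ 1.60.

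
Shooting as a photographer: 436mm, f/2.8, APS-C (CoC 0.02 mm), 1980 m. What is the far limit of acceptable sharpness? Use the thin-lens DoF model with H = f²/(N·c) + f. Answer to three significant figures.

4750 m

Hyperfocal distance H = f²/(N·c) + f = 436²/(2.8 × 0.02) + 436 = 190096/0.056 + 436 ≈ 3395007.4 mm ≈ 3395 m.
Far limit Df = s·(H − f)/(H − s) = 1980000 × (3395007.4 − 436) / (3395007.4 − 1980000) = 1980000 × 3394571.4 / 1415007.4 ≈ 4749976 mm ≈ 4750 m.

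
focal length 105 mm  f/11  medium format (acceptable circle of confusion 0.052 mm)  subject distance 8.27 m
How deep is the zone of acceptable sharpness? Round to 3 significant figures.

8.54 m

Hyperfocal distance H = f²/(N·c) + f = 105²/(11 × 0.052) + 105 = 11025/0.572 + 105 ≈ 19379.5 mm ≈ 19.38 m.
Near limit Dn = s·(H − f)/(H + s − 2f) = 8270 × (19379.5 − 105) / (19379.5 + 8270 − 2 × 105) = 8270 × 19274.5 / 27439.5 ≈ 5809.1 mm.
Far limit Df = s·(H − f)/(H − s) = 8270 × (19379.5 − 105) / (19379.5 − 8270) = 8270 × 19274.5 / 11109.5 ≈ 14348.1 mm.
Depth of field = Df − Dn = 14348.1 − 5809.1 ≈ 8539.0 mm ≈ 8.54 m.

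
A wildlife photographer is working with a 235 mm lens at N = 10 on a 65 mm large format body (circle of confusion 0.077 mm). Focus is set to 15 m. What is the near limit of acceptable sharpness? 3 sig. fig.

Hyperfocal distance H = f²/(N·c) + f = 235²/(10 × 0.077) + 235 = 55225/0.77 + 235 ≈ 71955.8 mm ≈ 71.96 m.
Near limit Dn = s·(H − f)/(H + s − 2f) = 15000 × (71955.8 − 235) / (71955.8 + 15000 − 2 × 235) = 15000 × 71720.8 / 86485.8 ≈ 12439 mm ≈ 12.4 m.

12.4 m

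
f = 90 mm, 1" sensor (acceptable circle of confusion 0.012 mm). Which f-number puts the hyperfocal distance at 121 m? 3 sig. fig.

Rearrange H = f²/(N·c) + f for N: N = f² / ((H − f)·c).
N = 90² / ((121000 − 90) × 0.012) = 8100 / 1451 ≈ 5.58.

f/5.58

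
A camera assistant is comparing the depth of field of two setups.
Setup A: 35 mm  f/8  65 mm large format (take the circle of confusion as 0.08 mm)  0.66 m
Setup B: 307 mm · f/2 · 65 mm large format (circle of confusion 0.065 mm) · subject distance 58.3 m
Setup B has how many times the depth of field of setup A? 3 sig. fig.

19.5

Setup A: H = 35²/(8×0.08) + 35 ≈ 1949.1 mm; DoF = Df − Dn = 980.00 − 497.54 ≈ 482.46 mm.
Setup B: H = 307²/(2×0.065) + 307 ≈ 725299.3 mm; DoF = Df − Dn = 63369.0 − 53981.9 ≈ 9387.1 mm.
Ratio = 9387.1 / 482.46 ≈ 19.5.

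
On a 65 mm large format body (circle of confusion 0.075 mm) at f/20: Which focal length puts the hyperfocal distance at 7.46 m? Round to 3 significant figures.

From H = f²/(N·c) + f, with f ≪ H: f ≈ √(H·N·c) = √(7460 × 20 × 0.075) = √11190 ≈ 105.8 mm.
Exact: f² + N·c·f − N·c·H = 0 ⇒ f = (−N·c + √((N·c)² + 4·N·c·H))/2 = (−1.5 + √44762)/2 ≈ 105.04 mm ≈ 105 mm.

105 mm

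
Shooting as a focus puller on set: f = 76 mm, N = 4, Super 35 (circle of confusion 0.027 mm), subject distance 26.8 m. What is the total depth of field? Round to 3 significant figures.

Hyperfocal distance H = f²/(N·c) + f = 76²/(4 × 0.027) + 76 = 5776/0.108 + 76 ≈ 53557.5 mm ≈ 53.56 m.
Near limit Dn = s·(H − f)/(H + s − 2f) = 26800 × (53557.5 − 76) / (53557.5 + 26800 − 2 × 76) = 26800 × 53481.5 / 80205.5 ≈ 17870 mm.
Far limit Df = s·(H − f)/(H − s) = 26800 × (53557.5 − 76) / (53557.5 − 26800) = 26800 × 53481.5 / 26757.5 ≈ 53566 mm.
Depth of field = Df − Dn = 53566 − 17870 ≈ 35696 mm ≈ 35.7 m.

35.7 m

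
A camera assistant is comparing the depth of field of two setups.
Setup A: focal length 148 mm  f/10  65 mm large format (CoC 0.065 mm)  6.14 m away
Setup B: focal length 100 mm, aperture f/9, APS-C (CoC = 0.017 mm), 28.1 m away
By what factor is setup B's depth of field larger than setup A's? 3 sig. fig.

Setup A: H = 148²/(10×0.065) + 148 ≈ 33846.5 mm; DoF = Df − Dn = 7467.9 − 5213.1 ≈ 2254.8 mm.
Setup B: H = 100²/(9×0.017) + 100 ≈ 65459.5 mm; DoF = Df − Dn = 49160 − 19672 ≈ 29488 mm.
Ratio = 29488 / 2254.8 ≈ 13.1.

13.1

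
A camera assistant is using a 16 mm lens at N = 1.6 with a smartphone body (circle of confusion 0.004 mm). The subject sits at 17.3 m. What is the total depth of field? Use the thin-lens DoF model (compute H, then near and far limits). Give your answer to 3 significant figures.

18.4 m

Hyperfocal distance H = f²/(N·c) + f = 16²/(1.6 × 0.004) + 16 = 256/0.0064 + 16 ≈ 40016.0 mm ≈ 40.02 m.
Near limit Dn = s·(H − f)/(H + s − 2f) = 17300 × (40016.0 − 16) / (40016.0 + 17300 − 2 × 16) = 17300 × 40000.0 / 57284.0 ≈ 12080 mm.
Far limit Df = s·(H − f)/(H − s) = 17300 × (40016.0 − 16) / (40016.0 − 17300) = 17300 × 40000.0 / 22716.0 ≈ 30463 mm.
Depth of field = Df − Dn = 30463 − 12080 ≈ 18383 mm ≈ 18.4 m.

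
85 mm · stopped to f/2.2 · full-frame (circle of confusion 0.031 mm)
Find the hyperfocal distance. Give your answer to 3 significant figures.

Hyperfocal distance H = f²/(N·c) + f = 85²/(2.2 × 0.031) + 85 = 7225/0.0682 + 85 ≈ 106023.4 mm ≈ 106 m.

106 m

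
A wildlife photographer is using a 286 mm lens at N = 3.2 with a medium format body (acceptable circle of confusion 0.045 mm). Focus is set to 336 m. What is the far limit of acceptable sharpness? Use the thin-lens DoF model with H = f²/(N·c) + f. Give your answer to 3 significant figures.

Hyperfocal distance H = f²/(N·c) + f = 286²/(3.2 × 0.045) + 286 = 81796/0.144 + 286 ≈ 568313.8 mm ≈ 568.3 m.
Far limit Df = s·(H − f)/(H − s) = 336000 × (568313.8 − 286) / (568313.8 − 336000) = 336000 × 568027.8 / 232313.8 ≈ 821550 mm ≈ 822 m.

822 m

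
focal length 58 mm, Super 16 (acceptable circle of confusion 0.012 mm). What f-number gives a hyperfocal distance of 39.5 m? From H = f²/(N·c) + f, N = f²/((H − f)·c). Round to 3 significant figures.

f/7.11

Rearrange H = f²/(N·c) + f for N: N = f² / ((H − f)·c).
N = 58² / ((39500 − 58) × 0.012) = 3364 / 473.3 ≈ 7.11.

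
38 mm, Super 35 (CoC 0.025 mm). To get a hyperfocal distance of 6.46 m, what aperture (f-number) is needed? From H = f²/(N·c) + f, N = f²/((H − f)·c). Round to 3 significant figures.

Rearrange H = f²/(N·c) + f for N: N = f² / ((H − f)·c).
N = 38² / ((6460 − 38) × 0.025) = 1444 / 160.6 ≈ 8.99.

f/8.99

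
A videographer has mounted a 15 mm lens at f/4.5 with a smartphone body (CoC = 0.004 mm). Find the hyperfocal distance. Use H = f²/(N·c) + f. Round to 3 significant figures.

12.5 m

Hyperfocal distance H = f²/(N·c) + f = 15²/(4.5 × 0.004) + 15 = 225/0.018 + 15 ≈ 12515.0 mm ≈ 12.5 m.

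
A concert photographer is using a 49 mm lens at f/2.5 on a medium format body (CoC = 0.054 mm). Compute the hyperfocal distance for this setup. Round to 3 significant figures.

17.8 m

Hyperfocal distance H = f²/(N·c) + f = 49²/(2.5 × 0.054) + 49 = 2401/0.135 + 49 ≈ 17834.2 mm ≈ 17.8 m.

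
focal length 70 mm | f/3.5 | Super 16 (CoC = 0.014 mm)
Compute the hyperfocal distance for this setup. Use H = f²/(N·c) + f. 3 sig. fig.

100 m

Hyperfocal distance H = f²/(N·c) + f = 70²/(3.5 × 0.014) + 70 = 4900/0.049 + 70 ≈ 100070.0 mm ≈ 100 m.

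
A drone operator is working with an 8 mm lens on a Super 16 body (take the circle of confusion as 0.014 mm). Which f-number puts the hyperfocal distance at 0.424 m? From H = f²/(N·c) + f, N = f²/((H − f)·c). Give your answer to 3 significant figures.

Rearrange H = f²/(N·c) + f for N: N = f² / ((H − f)·c).
N = 8² / ((424 − 8) × 0.014) = 64 / 5.824 ≈ 11.

f/11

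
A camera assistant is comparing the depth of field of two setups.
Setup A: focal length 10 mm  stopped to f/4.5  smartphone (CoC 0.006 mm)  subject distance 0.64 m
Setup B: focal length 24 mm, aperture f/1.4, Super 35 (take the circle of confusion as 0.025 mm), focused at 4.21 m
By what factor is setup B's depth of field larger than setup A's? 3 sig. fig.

10.2

Setup A: H = 10²/(4.5×0.006) + 10 ≈ 3713.7 mm; DoF = Df − Dn = 771.18 − 546.96 ≈ 224.22 mm.
Setup B: H = 24²/(1.4×0.025) + 24 ≈ 16481.1 mm; DoF = Df − Dn = 5646.1 − 3356.3 ≈ 2289.8 mm.
Ratio = 2289.8 / 224.22 ≈ 10.2.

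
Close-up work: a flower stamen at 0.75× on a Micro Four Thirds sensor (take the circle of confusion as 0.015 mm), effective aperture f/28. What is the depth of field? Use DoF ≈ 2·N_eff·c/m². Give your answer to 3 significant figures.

At magnification m, DoF ≈ 2·N_eff·c/m² = 2 × 28 × 0.015 / 0.75² = 0.84 / 0.5625 ≈ 1.49 mm.

1.49 mm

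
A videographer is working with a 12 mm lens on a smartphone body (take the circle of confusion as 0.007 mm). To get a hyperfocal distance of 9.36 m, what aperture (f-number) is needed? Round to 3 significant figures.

f/2.20

Rearrange H = f²/(N·c) + f for N: N = f² / ((H − f)·c).
N = 12² / ((9360 − 12) × 0.007) = 144 / 65.44 ≈ 2.20.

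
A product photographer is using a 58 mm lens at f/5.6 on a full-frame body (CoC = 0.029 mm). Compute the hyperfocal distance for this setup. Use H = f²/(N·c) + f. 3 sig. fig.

Hyperfocal distance H = f²/(N·c) + f = 58²/(5.6 × 0.029) + 58 = 3364/0.1624 + 58 ≈ 20772.3 mm ≈ 20.8 m.

20.8 m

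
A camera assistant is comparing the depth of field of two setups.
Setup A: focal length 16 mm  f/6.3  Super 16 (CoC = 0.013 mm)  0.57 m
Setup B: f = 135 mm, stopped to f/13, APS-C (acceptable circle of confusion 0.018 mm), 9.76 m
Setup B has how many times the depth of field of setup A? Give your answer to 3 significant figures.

11.7

Setup A: H = 16²/(6.3×0.013) + 16 ≈ 3141.8 mm; DoF = Df − Dn = 692.79 − 484.18 ≈ 208.61 mm.
Setup B: H = 135²/(13×0.018) + 135 ≈ 78019.6 mm; DoF = Df − Dn = 11136.2 − 8686.5 ≈ 2449.7 mm.
Ratio = 2449.7 / 208.61 ≈ 11.7.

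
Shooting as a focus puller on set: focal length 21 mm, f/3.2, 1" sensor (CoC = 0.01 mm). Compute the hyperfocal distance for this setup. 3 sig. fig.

13.8 m

Hyperfocal distance H = f²/(N·c) + f = 21²/(3.2 × 0.01) + 21 = 441/0.032 + 21 ≈ 13802.2 mm ≈ 13.8 m.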